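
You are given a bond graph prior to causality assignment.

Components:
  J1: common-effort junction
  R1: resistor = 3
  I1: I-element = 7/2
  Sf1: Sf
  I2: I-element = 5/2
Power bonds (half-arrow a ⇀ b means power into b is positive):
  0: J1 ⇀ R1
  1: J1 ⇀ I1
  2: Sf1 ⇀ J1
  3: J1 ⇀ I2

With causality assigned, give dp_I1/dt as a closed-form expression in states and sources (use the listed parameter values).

dp_I1/dt = 3*F_Sf1 - 6*p_I1/7 - 6*p_I2/5

b2 stroke→Sf1  (Sf1 fixes flow; stroke at Sf1)
b1 stroke→I1  (I1 integral (f out))
b3 stroke→I2  (I2 outputs flow p/I2)
b0 stroke→J1  (only one effort-in slot at J1)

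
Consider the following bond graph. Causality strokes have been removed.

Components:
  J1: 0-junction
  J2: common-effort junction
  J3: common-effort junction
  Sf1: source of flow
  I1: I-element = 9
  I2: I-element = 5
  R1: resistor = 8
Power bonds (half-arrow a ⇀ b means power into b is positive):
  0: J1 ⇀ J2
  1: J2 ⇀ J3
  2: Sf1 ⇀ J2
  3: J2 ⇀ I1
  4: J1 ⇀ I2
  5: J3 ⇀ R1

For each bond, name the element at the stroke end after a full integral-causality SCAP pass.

#0 stroke at J1
#1 stroke at J2
#2 stroke at Sf1
#3 stroke at I1
#4 stroke at I2
#5 stroke at J3

b2 stroke→Sf1  (Sf1 fixes flow; stroke at Sf1)
b3 stroke→I1  (I1 outputs flow p/I1)
b4 stroke→I2  (I2 outputs flow p/I2)
b0 stroke→J1  (J1 needs exactly one e-in)
b1 stroke→J2  (closing 0-jn rule on J2)
b5 stroke→J3  (J3 needs exactly one e-in)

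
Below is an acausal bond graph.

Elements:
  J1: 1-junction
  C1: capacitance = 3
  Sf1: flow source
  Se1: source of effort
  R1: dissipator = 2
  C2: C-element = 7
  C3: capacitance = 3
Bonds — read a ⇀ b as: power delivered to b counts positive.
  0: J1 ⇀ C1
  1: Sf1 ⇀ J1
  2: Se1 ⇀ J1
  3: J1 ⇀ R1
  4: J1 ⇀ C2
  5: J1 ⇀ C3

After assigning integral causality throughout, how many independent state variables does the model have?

3  (C1, C2, C3 all integral)

#1 →Sf1  (Sf1: flow source, stroke at near end)
#2 →J1  (source Se1 imposes e)
#0 →J1  (common-f at J1 fixed by 1)
#3 →J1  (J1: bond 1 brought flow, rest push out)
#4 →J1  (J1 flow already set via bond 1)
#5 →J1  (1-jn J1 has f-setter on 1)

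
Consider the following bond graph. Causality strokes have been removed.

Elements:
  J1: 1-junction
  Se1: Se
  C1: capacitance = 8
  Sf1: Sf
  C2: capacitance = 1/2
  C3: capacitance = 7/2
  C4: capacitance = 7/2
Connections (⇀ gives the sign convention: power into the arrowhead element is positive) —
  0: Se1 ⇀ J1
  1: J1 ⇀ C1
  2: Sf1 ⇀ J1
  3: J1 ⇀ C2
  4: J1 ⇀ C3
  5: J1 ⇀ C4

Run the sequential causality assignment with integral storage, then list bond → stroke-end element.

bond 0 stroke→J1
bond 1 stroke→J1
bond 2 stroke→Sf1
bond 3 stroke→J1
bond 4 stroke→J1
bond 5 stroke→J1

β0 →J1  (Se1 fixes effort; stroke away)
β2 →Sf1  (source Sf1 imposes f)
β1 →J1  (J1 flow already set via bond 2)
β3 →J1  (J1: bond 2 brought flow, rest push out)
β4 →J1  (1-jn J1 has f-setter on 2)
β5 →J1  (J1 flow already set via bond 2)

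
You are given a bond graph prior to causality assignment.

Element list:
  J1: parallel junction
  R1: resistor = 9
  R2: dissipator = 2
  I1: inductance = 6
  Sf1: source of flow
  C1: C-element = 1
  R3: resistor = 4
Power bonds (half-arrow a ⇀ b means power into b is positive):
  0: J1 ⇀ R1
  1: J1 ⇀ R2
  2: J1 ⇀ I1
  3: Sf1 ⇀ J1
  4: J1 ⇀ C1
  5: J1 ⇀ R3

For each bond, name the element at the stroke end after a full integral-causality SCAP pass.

b0 |R1
b1 |R2
b2 |I1
b3 |Sf1
b4 |J1
b5 |R3

β3 |Sf1  (source Sf1 imposes f)
β2 |I1  (I1: I, integral causality)
β4 |J1  (C1 integral (e out))
β0 |R1  (J1 effort already set via bond 4)
β1 |R2  (0-jn J1 has e-setter on 4)
β5 |R3  (0-jn J1 has e-setter on 4)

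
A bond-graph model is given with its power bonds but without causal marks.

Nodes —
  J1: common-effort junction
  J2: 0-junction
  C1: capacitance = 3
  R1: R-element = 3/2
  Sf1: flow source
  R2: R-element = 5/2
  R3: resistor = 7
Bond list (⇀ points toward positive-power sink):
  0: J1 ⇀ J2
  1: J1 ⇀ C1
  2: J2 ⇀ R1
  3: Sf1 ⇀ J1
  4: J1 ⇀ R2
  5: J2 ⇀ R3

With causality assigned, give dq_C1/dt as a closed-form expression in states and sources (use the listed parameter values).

b3 →Sf1  (Sf1: flow source, stroke at near end)
b1 →J1  (prefer integral on C1)
b0 →J2  (common-e at J1 fixed by 1)
b4 →R2  (J1 effort already set via bond 1)
b2 →R1  (J2: bond 0 brought effort, rest push out)
b5 →R3  (common-e at J2 fixed by 0)

dq_C1/dt = F_Sf1 - 127*q_C1/315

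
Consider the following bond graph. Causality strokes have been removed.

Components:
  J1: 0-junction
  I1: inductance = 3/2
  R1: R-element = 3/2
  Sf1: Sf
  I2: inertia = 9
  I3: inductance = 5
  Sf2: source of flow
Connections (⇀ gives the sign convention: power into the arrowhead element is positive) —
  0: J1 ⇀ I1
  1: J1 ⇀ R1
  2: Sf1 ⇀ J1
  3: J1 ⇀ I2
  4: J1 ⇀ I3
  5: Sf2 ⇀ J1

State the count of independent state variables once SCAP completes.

#2 |Sf1  (source Sf1 imposes f)
#5 |Sf2  (Sf2 fixes flow; stroke at Sf2)
#0 |I1  (I1 outputs flow p/I1)
#3 |I2  (I2: I, integral causality)
#4 |I3  (I3 integral (f out))
#1 |J1  (only one effort-in slot at J1)

3  (I1, I2, I3 all integral)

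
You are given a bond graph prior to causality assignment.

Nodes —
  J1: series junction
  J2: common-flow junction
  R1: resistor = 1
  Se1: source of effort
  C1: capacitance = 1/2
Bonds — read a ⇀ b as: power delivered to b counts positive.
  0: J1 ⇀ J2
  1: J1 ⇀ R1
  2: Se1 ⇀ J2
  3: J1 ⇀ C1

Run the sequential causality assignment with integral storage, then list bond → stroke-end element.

bond 2 →J2  (Se1 fixes effort; stroke away)
bond 0 →J1  (only one flow-in slot at J2)
bond 3 →J1  (C1: C, integral causality)
bond 1 →R1  (only one flow-in slot at J1)

#0 stroke at J1
#1 stroke at R1
#2 stroke at J2
#3 stroke at J1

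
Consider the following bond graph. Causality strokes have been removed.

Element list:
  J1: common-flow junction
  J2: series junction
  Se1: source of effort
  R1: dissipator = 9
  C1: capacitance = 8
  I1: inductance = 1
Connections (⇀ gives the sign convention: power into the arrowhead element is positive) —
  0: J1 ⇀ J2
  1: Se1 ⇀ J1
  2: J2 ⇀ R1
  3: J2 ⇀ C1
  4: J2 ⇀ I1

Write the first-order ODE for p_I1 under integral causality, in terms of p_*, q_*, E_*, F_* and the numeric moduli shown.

bond 1 →J1  (source Se1 imposes e)
bond 0 →J2  (only one flow-in slot at J1)
bond 3 →J2  (C1: C, integral causality)
bond 4 →I1  (prefer integral on I1)
bond 2 →J2  (J2: bond 4 brought flow, rest push out)

dp_I1/dt = E_Se1 - 9*p_I1 - q_C1/8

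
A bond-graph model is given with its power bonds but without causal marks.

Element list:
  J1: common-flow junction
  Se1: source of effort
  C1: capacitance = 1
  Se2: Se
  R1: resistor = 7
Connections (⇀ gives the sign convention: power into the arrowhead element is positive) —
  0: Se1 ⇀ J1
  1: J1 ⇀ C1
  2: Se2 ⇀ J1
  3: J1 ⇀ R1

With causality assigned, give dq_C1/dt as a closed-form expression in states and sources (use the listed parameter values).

dq_C1/dt = E_Se1/7 + E_Se2/7 - q_C1/7

β0 →J1  (Se1: effort source, stroke at far end)
β2 →J1  (Se2 fixes effort; stroke away)
β1 →J1  (C1: C, integral causality)
β3 →R1  (J1 needs exactly one f-in)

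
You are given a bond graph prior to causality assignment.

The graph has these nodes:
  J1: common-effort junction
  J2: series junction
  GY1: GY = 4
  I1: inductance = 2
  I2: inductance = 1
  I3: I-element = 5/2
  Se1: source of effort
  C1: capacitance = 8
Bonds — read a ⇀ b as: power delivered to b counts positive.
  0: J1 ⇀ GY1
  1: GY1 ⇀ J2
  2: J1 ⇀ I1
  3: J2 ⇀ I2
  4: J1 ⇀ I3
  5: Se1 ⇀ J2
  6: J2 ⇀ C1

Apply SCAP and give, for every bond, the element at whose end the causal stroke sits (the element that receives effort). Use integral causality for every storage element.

b5 stroke at J2  (source Se1 imposes e)
b2 stroke at I1  (I1: I, integral causality)
b3 stroke at I2  (I2: I, integral causality)
b1 stroke at J2  (J2 flow already set via bond 3)
b6 stroke at J2  (J2 flow already set via bond 3)
b0 stroke at J1  (GY1 both-in/both-out from 1)
b4 stroke at I3  (0-jn J1 has e-setter on 0)

#0 |J1
#1 |J2
#2 |I1
#3 |I2
#4 |I3
#5 |J2
#6 |J2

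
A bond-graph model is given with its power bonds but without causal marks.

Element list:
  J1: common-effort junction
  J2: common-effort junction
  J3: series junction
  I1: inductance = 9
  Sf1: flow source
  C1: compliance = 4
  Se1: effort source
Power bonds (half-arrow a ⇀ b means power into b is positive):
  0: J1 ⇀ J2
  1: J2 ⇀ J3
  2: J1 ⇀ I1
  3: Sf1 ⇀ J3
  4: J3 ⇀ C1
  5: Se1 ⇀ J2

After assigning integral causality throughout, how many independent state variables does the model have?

2  (C1, I1 all integral)

β3 |Sf1  (Sf1 fixes flow; stroke at Sf1)
β5 |J2  (Se1 fixes effort; stroke away)
β0 |J1  (J2: bond 5 brought effort, rest push out)
β1 |J3  (J2: bond 5 brought effort, rest push out)
β4 |J3  (1-jn J3 has f-setter on 3)
β2 |I1  (J1 effort already set via bond 0)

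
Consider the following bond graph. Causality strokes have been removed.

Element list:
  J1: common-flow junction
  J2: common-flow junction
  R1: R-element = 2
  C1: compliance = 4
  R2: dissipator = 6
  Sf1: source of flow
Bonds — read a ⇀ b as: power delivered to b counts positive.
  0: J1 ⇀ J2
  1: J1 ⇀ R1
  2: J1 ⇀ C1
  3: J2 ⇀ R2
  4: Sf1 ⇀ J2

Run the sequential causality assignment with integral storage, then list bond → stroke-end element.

b4 stroke at Sf1  (source Sf1 imposes f)
b0 stroke at J2  (common-f at J2 fixed by 4)
b3 stroke at J2  (1-jn J2 has f-setter on 4)
b1 stroke at J1  (J1: bond 0 brought flow, rest push out)
b2 stroke at J1  (1-jn J1 has f-setter on 0)

#0 stroke→J2
#1 stroke→J1
#2 stroke→J1
#3 stroke→J2
#4 stroke→Sf1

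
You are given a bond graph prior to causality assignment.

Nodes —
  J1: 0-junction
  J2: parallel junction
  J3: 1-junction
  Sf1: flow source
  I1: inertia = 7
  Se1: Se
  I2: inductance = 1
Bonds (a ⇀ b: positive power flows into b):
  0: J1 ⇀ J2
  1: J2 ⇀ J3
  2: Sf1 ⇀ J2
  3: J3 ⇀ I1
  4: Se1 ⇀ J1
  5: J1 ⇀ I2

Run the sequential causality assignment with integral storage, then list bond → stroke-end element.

b0 stroke at J2
b1 stroke at J3
b2 stroke at Sf1
b3 stroke at I1
b4 stroke at J1
b5 stroke at I2

bond 2 stroke at Sf1  (source Sf1 imposes f)
bond 4 stroke at J1  (Se1 (Se) sets effort on bond)
bond 0 stroke at J2  (0-jn J1 has e-setter on 4)
bond 5 stroke at I2  (common-e at J1 fixed by 4)
bond 1 stroke at J3  (0-jn J2 has e-setter on 0)
bond 3 stroke at I1  (only one flow-in slot at J3)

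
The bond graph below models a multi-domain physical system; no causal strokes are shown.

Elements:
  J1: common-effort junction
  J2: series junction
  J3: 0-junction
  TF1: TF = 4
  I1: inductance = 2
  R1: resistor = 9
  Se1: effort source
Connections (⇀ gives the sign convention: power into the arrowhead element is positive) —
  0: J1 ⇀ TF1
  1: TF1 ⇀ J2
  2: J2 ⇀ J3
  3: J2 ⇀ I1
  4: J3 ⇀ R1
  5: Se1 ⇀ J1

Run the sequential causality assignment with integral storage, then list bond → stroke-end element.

bond 5 stroke at J1  (Se1 fixes effort; stroke away)
bond 0 stroke at TF1  (common-e at J1 fixed by 5)
bond 1 stroke at J2  (TF TF1: opposite of bond 0)
bond 3 stroke at I1  (I1 integral (f out))
bond 2 stroke at J2  (1-jn J2 has f-setter on 3)
bond 4 stroke at J3  (J3 needs exactly one e-in)

bond 0 stroke→TF1
bond 1 stroke→J2
bond 2 stroke→J2
bond 3 stroke→I1
bond 4 stroke→J3
bond 5 stroke→J1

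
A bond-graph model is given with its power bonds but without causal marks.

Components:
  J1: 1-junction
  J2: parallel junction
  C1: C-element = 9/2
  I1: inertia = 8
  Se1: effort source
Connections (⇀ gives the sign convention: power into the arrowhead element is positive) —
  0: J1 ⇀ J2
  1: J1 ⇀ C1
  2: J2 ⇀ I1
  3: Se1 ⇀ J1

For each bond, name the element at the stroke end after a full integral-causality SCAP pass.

bond 0 stroke at J2
bond 1 stroke at J1
bond 2 stroke at I1
bond 3 stroke at J1

b3 stroke at J1  (Se1 fixes effort; stroke away)
b1 stroke at J1  (prefer integral on C1)
b0 stroke at J2  (closing 1-jn rule on J1)
b2 stroke at I1  (J2 effort already set via bond 0)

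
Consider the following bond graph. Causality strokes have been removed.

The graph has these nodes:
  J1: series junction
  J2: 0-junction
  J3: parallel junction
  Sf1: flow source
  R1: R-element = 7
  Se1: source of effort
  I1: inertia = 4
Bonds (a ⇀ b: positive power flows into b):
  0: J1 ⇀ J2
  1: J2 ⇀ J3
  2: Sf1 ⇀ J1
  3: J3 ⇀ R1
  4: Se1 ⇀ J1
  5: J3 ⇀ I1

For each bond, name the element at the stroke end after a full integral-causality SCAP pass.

#2 stroke at Sf1  (Sf1 (Sf) sets flow on bond)
#4 stroke at J1  (Se1: effort source, stroke at far end)
#0 stroke at J1  (J1: bond 2 brought flow, rest push out)
#1 stroke at J2  (closing 0-jn rule on J2)
#5 stroke at I1  (I1: I, integral causality)
#3 stroke at J3  (J3 needs exactly one e-in)

β0 stroke→J1
β1 stroke→J2
β2 stroke→Sf1
β3 stroke→J3
β4 stroke→J1
β5 stroke→I1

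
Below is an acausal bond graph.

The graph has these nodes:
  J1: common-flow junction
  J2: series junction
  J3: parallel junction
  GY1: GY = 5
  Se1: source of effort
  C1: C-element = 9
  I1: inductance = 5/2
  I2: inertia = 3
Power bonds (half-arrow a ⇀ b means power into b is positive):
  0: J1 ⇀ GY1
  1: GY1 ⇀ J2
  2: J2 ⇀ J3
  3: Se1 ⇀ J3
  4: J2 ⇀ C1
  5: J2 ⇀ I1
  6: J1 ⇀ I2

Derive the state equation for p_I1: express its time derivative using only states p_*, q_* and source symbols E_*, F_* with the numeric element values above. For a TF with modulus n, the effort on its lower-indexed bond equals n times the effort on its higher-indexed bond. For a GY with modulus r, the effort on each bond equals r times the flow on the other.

bond 3 stroke at J3  (Se1: effort source, stroke at far end)
bond 2 stroke at J2  (0-jn J3 has e-setter on 3)
bond 4 stroke at J2  (C1: C, integral causality)
bond 5 stroke at I1  (prefer integral on I1)
bond 1 stroke at J2  (common-f at J2 fixed by 5)
bond 0 stroke at J1  (through GY1, causality inverts; strokes same side of GY1)
bond 6 stroke at I2  (J1: last free bond brings flow in)

dp_I1/dt = -E_Se1 + 5*p_I2/3 - q_C1/9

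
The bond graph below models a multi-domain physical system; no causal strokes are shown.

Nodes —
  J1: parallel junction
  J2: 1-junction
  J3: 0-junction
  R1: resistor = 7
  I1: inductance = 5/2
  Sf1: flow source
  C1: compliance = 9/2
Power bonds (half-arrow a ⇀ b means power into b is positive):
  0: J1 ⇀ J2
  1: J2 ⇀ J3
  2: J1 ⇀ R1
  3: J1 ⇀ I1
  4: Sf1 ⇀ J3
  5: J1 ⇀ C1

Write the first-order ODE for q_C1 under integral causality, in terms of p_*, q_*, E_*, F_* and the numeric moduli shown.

dq_C1/dt = F_Sf1 - 2*p_I1/5 - 2*q_C1/63

#4 stroke→Sf1  (Sf1 (Sf) sets flow on bond)
#1 stroke→J3  (only one effort-in slot at J3)
#0 stroke→J2  (J2 flow already set via bond 1)
#3 stroke→I1  (I1: I, integral causality)
#5 stroke→J1  (C1 integral (e out))
#2 stroke→R1  (0-jn J1 has e-setter on 5)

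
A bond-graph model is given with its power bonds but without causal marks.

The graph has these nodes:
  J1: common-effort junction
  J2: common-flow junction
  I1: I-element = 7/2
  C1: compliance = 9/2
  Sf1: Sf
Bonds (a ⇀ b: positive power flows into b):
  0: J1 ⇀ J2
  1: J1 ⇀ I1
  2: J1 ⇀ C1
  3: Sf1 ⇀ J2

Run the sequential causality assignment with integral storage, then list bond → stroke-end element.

β0 stroke→J2
β1 stroke→I1
β2 stroke→J1
β3 stroke→Sf1

#3 |Sf1  (Sf1: flow source, stroke at near end)
#0 |J2  (J2: bond 3 brought flow, rest push out)
#1 |I1  (I1 integral (f out))
#2 |J1  (J1: last free bond brings effort in)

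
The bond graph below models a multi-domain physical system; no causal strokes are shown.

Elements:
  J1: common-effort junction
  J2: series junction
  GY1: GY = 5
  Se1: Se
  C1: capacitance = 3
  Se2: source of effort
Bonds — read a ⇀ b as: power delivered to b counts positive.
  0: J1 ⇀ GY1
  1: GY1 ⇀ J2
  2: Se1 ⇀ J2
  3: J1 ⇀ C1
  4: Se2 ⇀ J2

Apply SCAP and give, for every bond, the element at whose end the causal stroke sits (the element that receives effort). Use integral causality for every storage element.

b0 |GY1
b1 |GY1
b2 |J2
b3 |J1
b4 |J2

β2 →J2  (Se1 (Se) sets effort on bond)
β4 →J2  (Se2 (Se) sets effort on bond)
β1 →GY1  (J2: last free bond brings flow in)
β0 →GY1  (through GY1, causality inverts; strokes same side of GY1)
β3 →J1  (only one effort-in slot at J1)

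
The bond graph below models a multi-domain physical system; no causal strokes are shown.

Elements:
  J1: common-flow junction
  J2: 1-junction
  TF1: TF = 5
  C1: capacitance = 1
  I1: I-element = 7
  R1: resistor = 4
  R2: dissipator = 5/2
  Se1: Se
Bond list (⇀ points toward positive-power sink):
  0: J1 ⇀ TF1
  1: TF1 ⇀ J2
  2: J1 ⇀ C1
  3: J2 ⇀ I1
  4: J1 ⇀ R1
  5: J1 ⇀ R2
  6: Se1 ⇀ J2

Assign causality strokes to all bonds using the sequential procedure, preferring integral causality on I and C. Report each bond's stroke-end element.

b0 |TF1
b1 |J2
b2 |J1
b3 |I1
b4 |J1
b5 |J1
b6 |J2

#6 →J2  (source Se1 imposes e)
#2 →J1  (C1 outputs effort q/C1)
#3 →I1  (I1 outputs flow p/I1)
#1 →J2  (J2 flow already set via bond 3)
#0 →TF1  (TF1 one-in-one-out from 1)
#4 →J1  (common-f at J1 fixed by 0)
#5 →J1  (common-f at J1 fixed by 0)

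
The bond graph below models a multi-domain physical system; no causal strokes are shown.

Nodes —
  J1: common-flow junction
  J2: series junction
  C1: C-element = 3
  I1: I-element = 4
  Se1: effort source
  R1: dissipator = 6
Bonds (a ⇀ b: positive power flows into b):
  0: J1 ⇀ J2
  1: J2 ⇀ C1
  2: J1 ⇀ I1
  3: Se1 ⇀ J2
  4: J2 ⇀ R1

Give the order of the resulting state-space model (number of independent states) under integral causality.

#3 |J2  (Se1 (Se) sets effort on bond)
#1 |J2  (C1: C, integral causality)
#2 |I1  (I1 outputs flow p/I1)
#0 |J1  (J1 flow already set via bond 2)
#4 |J2  (common-f at J2 fixed by 0)

2  (C1, I1 all integral)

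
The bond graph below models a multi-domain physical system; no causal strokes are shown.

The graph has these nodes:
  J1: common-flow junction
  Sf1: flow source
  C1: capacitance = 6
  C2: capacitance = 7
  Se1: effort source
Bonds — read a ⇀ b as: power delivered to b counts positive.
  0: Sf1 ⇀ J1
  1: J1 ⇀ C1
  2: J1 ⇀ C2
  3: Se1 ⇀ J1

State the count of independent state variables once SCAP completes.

β0 stroke at Sf1  (source Sf1 imposes f)
β3 stroke at J1  (Se1 fixes effort; stroke away)
β1 stroke at J1  (1-jn J1 has f-setter on 0)
β2 stroke at J1  (J1: bond 0 brought flow, rest push out)

2  (C1, C2 all integral)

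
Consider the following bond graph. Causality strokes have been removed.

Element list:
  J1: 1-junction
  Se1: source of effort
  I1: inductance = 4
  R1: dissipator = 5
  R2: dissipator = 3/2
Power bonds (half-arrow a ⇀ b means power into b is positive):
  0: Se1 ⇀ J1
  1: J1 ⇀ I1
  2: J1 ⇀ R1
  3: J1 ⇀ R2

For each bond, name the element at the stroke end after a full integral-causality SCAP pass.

bond 0 →J1  (Se1 fixes effort; stroke away)
bond 1 →I1  (prefer integral on I1)
bond 2 →J1  (J1: bond 1 brought flow, rest push out)
bond 3 →J1  (1-jn J1 has f-setter on 1)

β0 stroke→J1
β1 stroke→I1
β2 stroke→J1
β3 stroke→J1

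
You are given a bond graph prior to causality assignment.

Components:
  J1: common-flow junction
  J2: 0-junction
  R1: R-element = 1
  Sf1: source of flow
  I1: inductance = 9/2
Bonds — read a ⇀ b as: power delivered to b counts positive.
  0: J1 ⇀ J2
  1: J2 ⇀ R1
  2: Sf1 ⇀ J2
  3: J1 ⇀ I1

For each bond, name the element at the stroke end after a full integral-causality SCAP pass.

b2 |Sf1  (Sf1: flow source, stroke at near end)
b3 |I1  (I1: I, integral causality)
b0 |J1  (1-jn J1 has f-setter on 3)
b1 |J2  (J2 needs exactly one e-in)

b0 |J1
b1 |J2
b2 |Sf1
b3 |I1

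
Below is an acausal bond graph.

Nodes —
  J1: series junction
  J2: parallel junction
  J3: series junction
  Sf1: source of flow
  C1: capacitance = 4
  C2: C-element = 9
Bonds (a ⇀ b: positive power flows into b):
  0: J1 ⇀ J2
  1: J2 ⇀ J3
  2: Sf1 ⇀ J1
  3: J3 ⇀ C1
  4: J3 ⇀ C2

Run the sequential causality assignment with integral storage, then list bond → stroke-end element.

b2 stroke→Sf1  (Sf1 fixes flow; stroke at Sf1)
b0 stroke→J1  (1-jn J1 has f-setter on 2)
b1 stroke→J2  (only one effort-in slot at J2)
b3 stroke→J3  (J3 flow already set via bond 1)
b4 stroke→J3  (J3 flow already set via bond 1)

bond 0 →J1
bond 1 →J2
bond 2 →Sf1
bond 3 →J3
bond 4 →J3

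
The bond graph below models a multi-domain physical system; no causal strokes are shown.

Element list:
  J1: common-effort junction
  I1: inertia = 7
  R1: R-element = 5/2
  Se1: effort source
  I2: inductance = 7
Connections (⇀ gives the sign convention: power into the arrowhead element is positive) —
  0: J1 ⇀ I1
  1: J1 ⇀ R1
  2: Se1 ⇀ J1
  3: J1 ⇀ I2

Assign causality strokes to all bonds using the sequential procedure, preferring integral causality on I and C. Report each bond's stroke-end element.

#0 stroke at I1
#1 stroke at R1
#2 stroke at J1
#3 stroke at I2

b2 →J1  (source Se1 imposes e)
b0 →I1  (0-jn J1 has e-setter on 2)
b1 →R1  (J1 effort already set via bond 2)
b3 →I2  (0-jn J1 has e-setter on 2)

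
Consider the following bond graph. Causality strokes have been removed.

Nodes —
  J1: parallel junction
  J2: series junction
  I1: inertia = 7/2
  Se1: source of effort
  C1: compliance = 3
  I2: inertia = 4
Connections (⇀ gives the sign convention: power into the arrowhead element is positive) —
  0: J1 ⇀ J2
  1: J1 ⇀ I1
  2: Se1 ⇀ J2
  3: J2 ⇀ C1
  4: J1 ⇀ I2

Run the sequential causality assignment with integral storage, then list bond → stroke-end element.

bond 2 →J2  (Se1 fixes effort; stroke away)
bond 1 →I1  (I1: I, integral causality)
bond 3 →J2  (C1 outputs effort q/C1)
bond 0 →J1  (J2 needs exactly one f-in)
bond 4 →I2  (J1 effort already set via bond 0)

β0 stroke→J1
β1 stroke→I1
β2 stroke→J2
β3 stroke→J2
β4 stroke→I2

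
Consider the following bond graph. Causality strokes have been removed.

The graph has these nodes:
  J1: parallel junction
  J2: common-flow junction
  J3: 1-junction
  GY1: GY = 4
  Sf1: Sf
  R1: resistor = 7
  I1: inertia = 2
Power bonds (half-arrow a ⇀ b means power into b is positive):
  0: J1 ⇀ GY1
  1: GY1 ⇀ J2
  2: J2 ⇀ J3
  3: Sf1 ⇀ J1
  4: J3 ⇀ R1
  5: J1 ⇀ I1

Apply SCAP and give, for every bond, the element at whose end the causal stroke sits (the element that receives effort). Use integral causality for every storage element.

b3 stroke at Sf1  (Sf1 fixes flow; stroke at Sf1)
b5 stroke at I1  (I1 integral (f out))
b0 stroke at J1  (J1 needs exactly one e-in)
b1 stroke at J2  (GY GY1: same side as bond 0)
b2 stroke at J3  (J2: last free bond brings flow in)
b4 stroke at R1  (J3: last free bond brings flow in)

#0 stroke at J1
#1 stroke at J2
#2 stroke at J3
#3 stroke at Sf1
#4 stroke at R1
#5 stroke at I1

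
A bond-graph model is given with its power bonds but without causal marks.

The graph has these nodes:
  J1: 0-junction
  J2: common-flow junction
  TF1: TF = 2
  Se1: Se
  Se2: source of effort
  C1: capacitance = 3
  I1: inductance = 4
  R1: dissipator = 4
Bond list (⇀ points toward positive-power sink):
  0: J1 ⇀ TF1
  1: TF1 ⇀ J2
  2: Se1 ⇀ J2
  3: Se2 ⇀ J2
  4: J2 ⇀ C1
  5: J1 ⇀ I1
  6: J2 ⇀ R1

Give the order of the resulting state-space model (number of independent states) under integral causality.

bond 2 |J2  (Se1 (Se) sets effort on bond)
bond 3 |J2  (Se2 fixes effort; stroke away)
bond 4 |J2  (prefer integral on C1)
bond 5 |I1  (I1 outputs flow p/I1)
bond 0 |J1  (J1: last free bond brings effort in)
bond 1 |TF1  (TF TF1: opposite of bond 0)
bond 6 |J2  (J2: bond 1 brought flow, rest push out)

2  (C1, I1 all integral)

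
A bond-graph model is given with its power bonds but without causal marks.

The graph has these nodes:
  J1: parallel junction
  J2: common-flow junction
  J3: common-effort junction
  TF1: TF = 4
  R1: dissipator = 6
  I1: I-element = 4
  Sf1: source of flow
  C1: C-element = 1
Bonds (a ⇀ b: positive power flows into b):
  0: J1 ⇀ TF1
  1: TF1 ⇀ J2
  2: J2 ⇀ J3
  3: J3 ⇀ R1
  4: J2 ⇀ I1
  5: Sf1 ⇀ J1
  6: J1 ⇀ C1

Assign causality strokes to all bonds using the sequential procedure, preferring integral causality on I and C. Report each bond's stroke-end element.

β5 stroke→Sf1  (Sf1: flow source, stroke at near end)
β4 stroke→I1  (I1: I, integral causality)
β1 stroke→J2  (J2: bond 4 brought flow, rest push out)
β2 stroke→J2  (J2 flow already set via bond 4)
β3 stroke→J3  (only one effort-in slot at J3)
β0 stroke→TF1  (TF1: transformer flips bond 1)
β6 stroke→J1  (only one effort-in slot at J1)

bond 0 |TF1
bond 1 |J2
bond 2 |J2
bond 3 |J3
bond 4 |I1
bond 5 |Sf1
bond 6 |J1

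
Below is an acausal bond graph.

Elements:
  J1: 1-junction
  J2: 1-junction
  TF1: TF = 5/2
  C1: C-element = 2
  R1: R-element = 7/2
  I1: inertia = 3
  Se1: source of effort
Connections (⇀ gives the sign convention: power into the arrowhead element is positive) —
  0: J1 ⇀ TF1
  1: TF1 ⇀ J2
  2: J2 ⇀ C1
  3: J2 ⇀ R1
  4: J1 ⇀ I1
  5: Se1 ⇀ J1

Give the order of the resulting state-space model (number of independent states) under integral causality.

2  (C1, I1 all integral)

bond 5 |J1  (source Se1 imposes e)
bond 2 |J2  (C1: C, integral causality)
bond 4 |I1  (prefer integral on I1)
bond 0 |J1  (J1 flow already set via bond 4)
bond 1 |TF1  (through TF1, causality passes straight; one stroke at TF1)
bond 3 |J2  (common-f at J2 fixed by 1)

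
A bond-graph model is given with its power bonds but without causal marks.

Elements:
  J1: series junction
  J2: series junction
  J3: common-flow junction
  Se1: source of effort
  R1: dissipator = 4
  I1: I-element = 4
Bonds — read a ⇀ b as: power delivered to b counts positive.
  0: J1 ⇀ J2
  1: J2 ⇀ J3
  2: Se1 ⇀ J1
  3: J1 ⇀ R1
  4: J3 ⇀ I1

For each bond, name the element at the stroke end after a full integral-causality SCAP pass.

b0 |J2
b1 |J3
b2 |J1
b3 |J1
b4 |I1

bond 2 →J1  (Se1 fixes effort; stroke away)
bond 4 →I1  (I1 outputs flow p/I1)
bond 1 →J3  (J3: bond 4 brought flow, rest push out)
bond 0 →J2  (1-jn J2 has f-setter on 1)
bond 3 →J1  (common-f at J1 fixed by 0)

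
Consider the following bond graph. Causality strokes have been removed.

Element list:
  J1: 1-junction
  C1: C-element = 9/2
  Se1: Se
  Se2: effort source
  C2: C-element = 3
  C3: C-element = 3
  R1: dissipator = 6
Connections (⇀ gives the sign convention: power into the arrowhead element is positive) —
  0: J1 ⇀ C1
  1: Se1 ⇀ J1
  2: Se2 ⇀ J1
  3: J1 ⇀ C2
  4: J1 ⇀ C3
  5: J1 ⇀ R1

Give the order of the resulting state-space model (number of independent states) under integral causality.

bond 1 |J1  (Se1: effort source, stroke at far end)
bond 2 |J1  (source Se2 imposes e)
bond 0 |J1  (prefer integral on C1)
bond 3 |J1  (C2 integral (e out))
bond 4 |J1  (C3: C, integral causality)
bond 5 |R1  (J1 needs exactly one f-in)

3  (C1, C2, C3 all integral)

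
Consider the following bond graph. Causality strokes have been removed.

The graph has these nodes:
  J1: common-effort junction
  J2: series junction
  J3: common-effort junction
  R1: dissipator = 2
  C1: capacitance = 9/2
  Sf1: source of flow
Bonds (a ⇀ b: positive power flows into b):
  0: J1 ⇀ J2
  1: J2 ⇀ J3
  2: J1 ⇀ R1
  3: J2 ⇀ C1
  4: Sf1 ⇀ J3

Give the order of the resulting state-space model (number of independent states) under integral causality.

b4 |Sf1  (Sf1: flow source, stroke at near end)
b1 |J3  (J3: last free bond brings effort in)
b0 |J2  (common-f at J2 fixed by 1)
b3 |J2  (J2 flow already set via bond 1)
b2 |J1  (only one effort-in slot at J1)

1  (C1 all integral)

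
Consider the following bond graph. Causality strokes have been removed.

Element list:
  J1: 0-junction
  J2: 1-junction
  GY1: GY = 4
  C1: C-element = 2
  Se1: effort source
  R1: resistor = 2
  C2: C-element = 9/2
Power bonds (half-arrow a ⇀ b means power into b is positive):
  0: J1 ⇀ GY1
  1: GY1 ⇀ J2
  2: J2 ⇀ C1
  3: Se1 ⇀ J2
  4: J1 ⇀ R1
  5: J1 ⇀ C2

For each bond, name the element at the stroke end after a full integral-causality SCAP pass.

#0 stroke→GY1
#1 stroke→GY1
#2 stroke→J2
#3 stroke→J2
#4 stroke→R1
#5 stroke→J1

bond 3 stroke at J2  (Se1 (Se) sets effort on bond)
bond 2 stroke at J2  (C1 integral (e out))
bond 1 stroke at GY1  (closing 1-jn rule on J2)
bond 0 stroke at GY1  (GY GY1: same side as bond 1)
bond 5 stroke at J1  (C2: C, integral causality)
bond 4 stroke at R1  (J1: bond 5 brought effort, rest push out)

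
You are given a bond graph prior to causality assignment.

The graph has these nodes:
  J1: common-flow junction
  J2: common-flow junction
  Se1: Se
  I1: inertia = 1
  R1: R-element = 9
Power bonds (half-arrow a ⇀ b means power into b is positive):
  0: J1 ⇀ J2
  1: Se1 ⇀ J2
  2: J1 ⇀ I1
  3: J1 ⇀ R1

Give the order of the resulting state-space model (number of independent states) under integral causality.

1  (I1 all integral)

β1 |J2  (source Se1 imposes e)
β0 |J1  (only one flow-in slot at J2)
β2 |I1  (prefer integral on I1)
β3 |J1  (1-jn J1 has f-setter on 2)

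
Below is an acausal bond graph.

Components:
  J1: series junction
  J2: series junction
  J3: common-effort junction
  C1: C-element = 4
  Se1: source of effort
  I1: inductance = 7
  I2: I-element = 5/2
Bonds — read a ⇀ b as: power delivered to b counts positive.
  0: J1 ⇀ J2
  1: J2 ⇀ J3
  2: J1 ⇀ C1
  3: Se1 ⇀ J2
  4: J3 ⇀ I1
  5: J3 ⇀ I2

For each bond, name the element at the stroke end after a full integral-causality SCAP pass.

β3 |J2  (source Se1 imposes e)
β2 |J1  (prefer integral on C1)
β0 |J2  (closing 1-jn rule on J1)
β1 |J3  (closing 1-jn rule on J2)
β4 |I1  (J3: bond 1 brought effort, rest push out)
β5 |I2  (common-e at J3 fixed by 1)

b0 →J2
b1 →J3
b2 →J1
b3 →J2
b4 →I1
b5 →I2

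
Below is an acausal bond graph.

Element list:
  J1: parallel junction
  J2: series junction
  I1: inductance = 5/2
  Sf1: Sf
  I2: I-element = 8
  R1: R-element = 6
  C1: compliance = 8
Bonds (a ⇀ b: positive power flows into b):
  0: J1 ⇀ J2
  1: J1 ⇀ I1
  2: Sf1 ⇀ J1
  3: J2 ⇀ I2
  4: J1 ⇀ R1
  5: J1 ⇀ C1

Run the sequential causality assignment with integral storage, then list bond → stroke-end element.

bond 2 stroke at Sf1  (Sf1 (Sf) sets flow on bond)
bond 1 stroke at I1  (I1 outputs flow p/I1)
bond 3 stroke at I2  (I2 integral (f out))
bond 0 stroke at J2  (1-jn J2 has f-setter on 3)
bond 5 stroke at J1  (C1 outputs effort q/C1)
bond 4 stroke at R1  (J1: bond 5 brought effort, rest push out)

b0 stroke at J2
b1 stroke at I1
b2 stroke at Sf1
b3 stroke at I2
b4 stroke at R1
b5 stroke at J1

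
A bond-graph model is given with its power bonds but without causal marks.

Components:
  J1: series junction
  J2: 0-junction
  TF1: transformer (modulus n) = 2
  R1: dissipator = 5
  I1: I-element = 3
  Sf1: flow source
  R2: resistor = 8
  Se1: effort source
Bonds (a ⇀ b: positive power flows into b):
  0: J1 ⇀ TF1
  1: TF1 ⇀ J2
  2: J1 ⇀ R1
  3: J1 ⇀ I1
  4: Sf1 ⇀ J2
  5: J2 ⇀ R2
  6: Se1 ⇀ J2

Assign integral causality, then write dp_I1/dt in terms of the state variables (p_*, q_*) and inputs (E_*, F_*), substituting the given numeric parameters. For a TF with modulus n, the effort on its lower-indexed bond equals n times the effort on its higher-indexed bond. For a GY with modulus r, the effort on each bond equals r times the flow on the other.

dp_I1/dt = -2*E_Se1 - 5*p_I1/3

β4 |Sf1  (Sf1 (Sf) sets flow on bond)
β6 |J2  (Se1: effort source, stroke at far end)
β1 |TF1  (0-jn J2 has e-setter on 6)
β5 |R2  (common-e at J2 fixed by 6)
β0 |J1  (TF1: transformer flips bond 1)
β3 |I1  (I1 integral (f out))
β2 |J1  (J1 flow already set via bond 3)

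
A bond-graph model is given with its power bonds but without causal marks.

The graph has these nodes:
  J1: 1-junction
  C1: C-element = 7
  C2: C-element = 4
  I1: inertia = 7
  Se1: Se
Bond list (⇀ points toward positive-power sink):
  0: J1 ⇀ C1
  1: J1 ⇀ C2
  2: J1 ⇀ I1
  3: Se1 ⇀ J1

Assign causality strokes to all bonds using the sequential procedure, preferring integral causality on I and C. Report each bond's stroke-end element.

β0 stroke at J1
β1 stroke at J1
β2 stroke at I1
β3 stroke at J1

β3 →J1  (Se1 fixes effort; stroke away)
β0 →J1  (C1 outputs effort q/C1)
β1 →J1  (C2 integral (e out))
β2 →I1  (J1: last free bond brings flow in)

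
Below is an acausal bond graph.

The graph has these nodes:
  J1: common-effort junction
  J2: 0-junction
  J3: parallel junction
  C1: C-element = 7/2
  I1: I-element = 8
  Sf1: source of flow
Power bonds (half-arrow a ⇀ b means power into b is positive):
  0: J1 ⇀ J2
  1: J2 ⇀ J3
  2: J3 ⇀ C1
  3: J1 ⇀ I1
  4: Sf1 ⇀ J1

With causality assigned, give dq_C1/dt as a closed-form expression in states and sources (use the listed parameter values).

dq_C1/dt = F_Sf1 - p_I1/8

bond 4 stroke at Sf1  (Sf1: flow source, stroke at near end)
bond 2 stroke at J3  (prefer integral on C1)
bond 1 stroke at J2  (0-jn J3 has e-setter on 2)
bond 0 stroke at J1  (0-jn J2 has e-setter on 1)
bond 3 stroke at I1  (J1: bond 0 brought effort, rest push out)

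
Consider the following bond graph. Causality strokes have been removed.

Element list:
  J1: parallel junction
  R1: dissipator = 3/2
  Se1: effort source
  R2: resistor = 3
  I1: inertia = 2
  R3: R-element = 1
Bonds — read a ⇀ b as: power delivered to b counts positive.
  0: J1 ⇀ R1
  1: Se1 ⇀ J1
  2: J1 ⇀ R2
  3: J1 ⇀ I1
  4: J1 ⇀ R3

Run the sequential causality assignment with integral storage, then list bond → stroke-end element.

bond 0 →R1
bond 1 →J1
bond 2 →R2
bond 3 →I1
bond 4 →R3

bond 1 |J1  (source Se1 imposes e)
bond 0 |R1  (J1: bond 1 brought effort, rest push out)
bond 2 |R2  (J1: bond 1 brought effort, rest push out)
bond 3 |I1  (common-e at J1 fixed by 1)
bond 4 |R3  (0-jn J1 has e-setter on 1)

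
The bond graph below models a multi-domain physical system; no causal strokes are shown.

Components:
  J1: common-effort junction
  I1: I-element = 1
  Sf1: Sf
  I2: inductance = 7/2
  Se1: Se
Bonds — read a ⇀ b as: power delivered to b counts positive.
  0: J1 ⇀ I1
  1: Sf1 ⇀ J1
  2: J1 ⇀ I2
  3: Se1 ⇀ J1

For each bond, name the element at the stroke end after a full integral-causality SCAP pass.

bond 0 →I1
bond 1 →Sf1
bond 2 →I2
bond 3 →J1

b1 →Sf1  (Sf1 fixes flow; stroke at Sf1)
b3 →J1  (Se1 fixes effort; stroke away)
b0 →I1  (common-e at J1 fixed by 3)
b2 →I2  (J1 effort already set via bond 3)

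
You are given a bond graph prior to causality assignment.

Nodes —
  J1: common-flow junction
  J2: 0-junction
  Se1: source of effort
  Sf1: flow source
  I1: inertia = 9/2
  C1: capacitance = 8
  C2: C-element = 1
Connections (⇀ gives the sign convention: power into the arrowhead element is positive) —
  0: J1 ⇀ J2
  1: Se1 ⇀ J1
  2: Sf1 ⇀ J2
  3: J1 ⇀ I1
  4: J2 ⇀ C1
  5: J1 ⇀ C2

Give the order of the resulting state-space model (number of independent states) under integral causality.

3  (C1, C2, I1 all integral)

b1 |J1  (Se1 fixes effort; stroke away)
b2 |Sf1  (source Sf1 imposes f)
b3 |I1  (I1: I, integral causality)
b0 |J1  (J1: bond 3 brought flow, rest push out)
b5 |J1  (common-f at J1 fixed by 3)
b4 |J2  (closing 0-jn rule on J2)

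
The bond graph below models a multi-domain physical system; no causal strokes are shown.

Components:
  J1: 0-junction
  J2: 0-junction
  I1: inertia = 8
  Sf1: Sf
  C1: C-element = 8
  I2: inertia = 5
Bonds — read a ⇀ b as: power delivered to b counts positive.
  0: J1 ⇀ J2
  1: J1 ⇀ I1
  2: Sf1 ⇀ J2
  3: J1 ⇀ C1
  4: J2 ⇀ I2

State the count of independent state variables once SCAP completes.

3  (C1, I1, I2 all integral)

#2 stroke at Sf1  (Sf1: flow source, stroke at near end)
#1 stroke at I1  (I1 integral (f out))
#3 stroke at J1  (C1: C, integral causality)
#0 stroke at J2  (common-e at J1 fixed by 3)
#4 stroke at I2  (common-e at J2 fixed by 0)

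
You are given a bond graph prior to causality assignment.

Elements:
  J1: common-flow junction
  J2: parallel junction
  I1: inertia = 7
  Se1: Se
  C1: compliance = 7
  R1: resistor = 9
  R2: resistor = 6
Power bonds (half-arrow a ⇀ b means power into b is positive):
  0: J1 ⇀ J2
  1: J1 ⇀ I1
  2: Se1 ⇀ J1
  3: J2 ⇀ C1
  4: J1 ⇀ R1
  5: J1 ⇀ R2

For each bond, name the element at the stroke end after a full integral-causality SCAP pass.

#0 stroke→J1
#1 stroke→I1
#2 stroke→J1
#3 stroke→J2
#4 stroke→J1
#5 stroke→J1

#2 stroke at J1  (Se1: effort source, stroke at far end)
#1 stroke at I1  (I1: I, integral causality)
#0 stroke at J1  (J1 flow already set via bond 1)
#4 stroke at J1  (common-f at J1 fixed by 1)
#5 stroke at J1  (1-jn J1 has f-setter on 1)
#3 stroke at J2  (only one effort-in slot at J2)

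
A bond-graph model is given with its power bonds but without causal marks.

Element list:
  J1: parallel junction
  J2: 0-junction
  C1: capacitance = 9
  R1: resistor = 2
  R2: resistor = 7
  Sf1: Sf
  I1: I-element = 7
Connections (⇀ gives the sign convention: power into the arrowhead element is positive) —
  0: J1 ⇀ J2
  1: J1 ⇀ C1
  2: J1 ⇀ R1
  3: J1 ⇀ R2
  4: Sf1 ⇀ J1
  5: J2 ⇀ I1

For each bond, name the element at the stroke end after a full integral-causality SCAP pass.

b0 stroke at J2
b1 stroke at J1
b2 stroke at R1
b3 stroke at R2
b4 stroke at Sf1
b5 stroke at I1

bond 4 |Sf1  (Sf1 fixes flow; stroke at Sf1)
bond 1 |J1  (C1: C, integral causality)
bond 0 |J2  (J1 effort already set via bond 1)
bond 2 |R1  (J1: bond 1 brought effort, rest push out)
bond 3 |R2  (J1 effort already set via bond 1)
bond 5 |I1  (0-jn J2 has e-setter on 0)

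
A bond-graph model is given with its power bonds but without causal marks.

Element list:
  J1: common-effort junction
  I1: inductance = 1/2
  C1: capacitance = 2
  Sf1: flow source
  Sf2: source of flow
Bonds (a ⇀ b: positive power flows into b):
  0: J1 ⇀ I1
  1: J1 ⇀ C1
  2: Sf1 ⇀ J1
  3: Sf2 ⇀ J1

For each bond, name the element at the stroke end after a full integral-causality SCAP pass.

#2 |Sf1  (Sf1: flow source, stroke at near end)
#3 |Sf2  (Sf2 fixes flow; stroke at Sf2)
#0 |I1  (prefer integral on I1)
#1 |J1  (closing 0-jn rule on J1)

β0 stroke at I1
β1 stroke at J1
β2 stroke at Sf1
β3 stroke at Sf2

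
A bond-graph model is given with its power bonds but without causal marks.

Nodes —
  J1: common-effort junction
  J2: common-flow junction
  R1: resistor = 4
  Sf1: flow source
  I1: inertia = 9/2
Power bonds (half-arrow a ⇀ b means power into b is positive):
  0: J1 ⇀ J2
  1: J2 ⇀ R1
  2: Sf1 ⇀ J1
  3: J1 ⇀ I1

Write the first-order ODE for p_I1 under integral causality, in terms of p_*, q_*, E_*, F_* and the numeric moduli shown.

dp_I1/dt = 4*F_Sf1 - 8*p_I1/9

bond 2 stroke→Sf1  (Sf1: flow source, stroke at near end)
bond 3 stroke→I1  (I1 integral (f out))
bond 0 stroke→J1  (J1: last free bond brings effort in)
bond 1 stroke→J2  (1-jn J2 has f-setter on 0)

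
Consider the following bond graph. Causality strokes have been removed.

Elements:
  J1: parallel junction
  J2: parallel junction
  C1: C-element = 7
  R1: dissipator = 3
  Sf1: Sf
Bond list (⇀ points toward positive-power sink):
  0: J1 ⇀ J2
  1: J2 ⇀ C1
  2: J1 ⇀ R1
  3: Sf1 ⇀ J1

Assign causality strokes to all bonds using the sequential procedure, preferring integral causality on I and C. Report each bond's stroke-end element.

b0 →J1
b1 →J2
b2 →R1
b3 →Sf1

β3 →Sf1  (Sf1 (Sf) sets flow on bond)
β1 →J2  (C1 outputs effort q/C1)
β0 →J1  (0-jn J2 has e-setter on 1)
β2 →R1  (common-e at J1 fixed by 0)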